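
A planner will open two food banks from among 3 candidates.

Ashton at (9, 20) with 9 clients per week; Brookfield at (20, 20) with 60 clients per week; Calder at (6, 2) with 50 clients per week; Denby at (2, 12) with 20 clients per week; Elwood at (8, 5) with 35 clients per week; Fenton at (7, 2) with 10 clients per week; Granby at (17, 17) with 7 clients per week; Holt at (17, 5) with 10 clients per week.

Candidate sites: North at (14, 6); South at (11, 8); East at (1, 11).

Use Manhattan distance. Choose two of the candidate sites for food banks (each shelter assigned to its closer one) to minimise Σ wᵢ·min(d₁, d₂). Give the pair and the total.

Evaluate every pair (each demand assigned to the nearer of the two):
  {South, East}: total = 2481
  {North, East}: total = 2486
  {North, South}: total = 2584
Best pair: {South, East} with total 2481.

{South, East}, total 2481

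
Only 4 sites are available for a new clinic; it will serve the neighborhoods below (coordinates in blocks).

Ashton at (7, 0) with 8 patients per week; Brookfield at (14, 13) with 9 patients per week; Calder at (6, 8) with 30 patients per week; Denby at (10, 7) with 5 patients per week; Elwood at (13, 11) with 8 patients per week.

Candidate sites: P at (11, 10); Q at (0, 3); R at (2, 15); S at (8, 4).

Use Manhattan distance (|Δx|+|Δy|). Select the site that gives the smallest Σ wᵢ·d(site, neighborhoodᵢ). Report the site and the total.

P, total 420 blocks

Total weighted distance at each candidate:
  P (11, 10): total = 420
  Q (0, 3): total = 864
  R (2, 15): total = 816
  S (8, 4): total = 476
Minimum is at P with total 420 blocks.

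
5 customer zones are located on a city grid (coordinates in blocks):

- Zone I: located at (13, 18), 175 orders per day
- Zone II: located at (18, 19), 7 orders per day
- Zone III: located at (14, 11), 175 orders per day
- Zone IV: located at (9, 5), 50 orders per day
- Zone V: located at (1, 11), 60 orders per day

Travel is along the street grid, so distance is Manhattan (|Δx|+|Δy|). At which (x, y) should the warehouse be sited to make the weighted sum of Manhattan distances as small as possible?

Manhattan distance separates: Σwᵢ(|x−xᵢ|+|y−yᵢ|) = Σwᵢ|x−xᵢ| + Σwᵢ|y−yᵢ|, so x and y are optimised independently as 1-D weighted medians.
Total weight W = 467; half = 233.5.
x-coordinate, sorted with cumulative weight:
  x=1 (Zone V, w=60) cum 60
  x=9 (Zone IV, w=50) cum 110
  x=13 (Zone I, w=175) cum 285  ← median
  x=14 (Zone III, w=175) cum 460
  x=18 (Zone II, w=7) cum 467
⇒ x* = 13
y-coordinate, sorted with cumulative weight:
  y=5 (Zone IV, w=50) cum 50
  y=11 (Zone III, w=175) cum 225
  y=11 (Zone V, w=60) cum 285  ← median
  y=18 (Zone I, w=175) cum 460
  y=19 (Zone II, w=7) cum 467
⇒ y* = 11

(13, 11)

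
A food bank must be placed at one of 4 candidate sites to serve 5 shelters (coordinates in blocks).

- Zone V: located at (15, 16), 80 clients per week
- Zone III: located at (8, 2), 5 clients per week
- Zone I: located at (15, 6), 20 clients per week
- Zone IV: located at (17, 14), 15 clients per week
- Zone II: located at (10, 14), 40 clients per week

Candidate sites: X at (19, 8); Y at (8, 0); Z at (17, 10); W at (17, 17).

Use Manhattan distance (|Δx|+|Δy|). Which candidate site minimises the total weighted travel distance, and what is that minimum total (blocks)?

W, total 1065 blocks

Total weighted distance at each candidate:
  X (19, 8): total = 1885
  Y (8, 0): total = 3095
  Z (17, 10): total = 1345
  W (17, 17): total = 1065
Minimum is at W with total 1065 blocks.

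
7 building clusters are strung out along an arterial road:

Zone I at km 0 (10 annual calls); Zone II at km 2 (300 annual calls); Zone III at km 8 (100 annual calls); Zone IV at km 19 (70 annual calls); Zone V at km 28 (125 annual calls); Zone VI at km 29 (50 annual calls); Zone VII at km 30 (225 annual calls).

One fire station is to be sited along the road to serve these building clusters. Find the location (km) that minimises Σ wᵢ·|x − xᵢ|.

For a sum of weighted absolute distances on a line, the optimum is the weighted median (not the mean). Total weight W = 880; half-weight = 440.
Sort by position and accumulate weight:
  km 0 (Zone I, w=10) → cum 10
  km 2 (Zone II, w=300) → cum 310
  km 8 (Zone III, w=100) → cum 410
  km 19 (Zone IV, w=70) → cum 480  ≥ 440 → median here
  km 28 (Zone V, w=125) → cum 605
  km 29 (Zone VI, w=50) → cum 655
  km 30 (Zone VII, w=225) → cum 880
Optimal location: km 19.

x = 19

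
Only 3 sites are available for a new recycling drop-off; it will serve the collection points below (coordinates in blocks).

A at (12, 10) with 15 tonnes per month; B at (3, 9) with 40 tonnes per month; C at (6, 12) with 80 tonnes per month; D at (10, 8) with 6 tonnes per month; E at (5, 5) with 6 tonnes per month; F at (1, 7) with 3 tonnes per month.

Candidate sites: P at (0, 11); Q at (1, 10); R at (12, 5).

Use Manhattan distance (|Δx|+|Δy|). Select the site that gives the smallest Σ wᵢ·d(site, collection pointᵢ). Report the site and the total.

Q, total 974 blocks

Total weighted distance at each candidate:
  P (0, 11): total = 1114
  Q (1, 10): total = 974
  R (12, 5): total = 1746
Minimum is at Q with total 974 blocks.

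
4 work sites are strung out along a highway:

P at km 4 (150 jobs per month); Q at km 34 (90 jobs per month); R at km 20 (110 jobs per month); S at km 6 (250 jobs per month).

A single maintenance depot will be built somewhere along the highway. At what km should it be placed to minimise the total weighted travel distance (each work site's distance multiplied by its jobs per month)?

For a sum of weighted absolute distances on a line, the optimum is the weighted median (not the mean). Total weight W = 600; half-weight = 300.
Sort by position and accumulate weight:
  km 4 (P, w=150) → cum 150
  km 6 (S, w=250) → cum 400  ≥ 300 → median here
  km 20 (R, w=110) → cum 510
  km 34 (Q, w=90) → cum 600
Optimal location: km 6.

x = 6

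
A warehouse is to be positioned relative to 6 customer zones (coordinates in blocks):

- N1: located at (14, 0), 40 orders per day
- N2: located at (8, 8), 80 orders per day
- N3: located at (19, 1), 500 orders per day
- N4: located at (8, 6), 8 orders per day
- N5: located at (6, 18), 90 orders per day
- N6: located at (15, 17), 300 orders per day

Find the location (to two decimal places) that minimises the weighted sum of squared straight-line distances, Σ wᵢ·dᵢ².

The minimiser of Σwᵢ‖p−pᵢ‖² is the weighted centroid p* = (Σwᵢpᵢ)/(Σwᵢ).
Σwᵢ = 1018.
Σwᵢxᵢ = 40·14 + 80·8 + 500·19 + 8·8 + 90·6 + 300·15 = 15804.
Σwᵢyᵢ = 40·0 + 80·8 + 500·1 + 8·6 + 90·18 + 300·17 = 7908.
x* = 15804/1018 = 15.52, y* = 7908/1018 = 7.77.

(15.52, 7.77)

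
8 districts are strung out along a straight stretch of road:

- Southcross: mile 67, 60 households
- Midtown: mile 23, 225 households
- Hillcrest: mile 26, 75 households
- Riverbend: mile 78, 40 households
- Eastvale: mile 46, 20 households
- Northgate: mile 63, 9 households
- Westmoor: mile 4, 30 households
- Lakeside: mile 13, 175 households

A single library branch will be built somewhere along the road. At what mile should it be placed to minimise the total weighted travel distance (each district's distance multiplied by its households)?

x = 23

For a sum of weighted absolute distances on a line, the optimum is the weighted median (not the mean). Total weight W = 634; half-weight = 317.
Sort by position and accumulate weight:
  mile 4 (Westmoor, w=30) → cum 30
  mile 13 (Lakeside, w=175) → cum 205
  mile 23 (Midtown, w=225) → cum 430  ≥ 317 → median here
  mile 26 (Hillcrest, w=75) → cum 505
  mile 46 (Eastvale, w=20) → cum 525
  mile 63 (Northgate, w=9) → cum 534
  mile 67 (Southcross, w=60) → cum 594
  mile 78 (Riverbend, w=40) → cum 634
Optimal location: mile 23.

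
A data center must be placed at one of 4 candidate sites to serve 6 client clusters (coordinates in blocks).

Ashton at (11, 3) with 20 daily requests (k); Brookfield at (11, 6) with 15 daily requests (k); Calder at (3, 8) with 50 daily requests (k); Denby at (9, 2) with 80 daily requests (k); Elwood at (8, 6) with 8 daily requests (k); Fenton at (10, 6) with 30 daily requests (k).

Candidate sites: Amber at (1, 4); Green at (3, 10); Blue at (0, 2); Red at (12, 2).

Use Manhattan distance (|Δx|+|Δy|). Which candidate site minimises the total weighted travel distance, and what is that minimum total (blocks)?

Red, total 1349 blocks

Total weighted distance at each candidate:
  Amber (1, 4): total = 1902
  Green (3, 10): total = 2102
  Blue (0, 2): total = 2151
  Red (12, 2): total = 1349
Minimum is at Red with total 1349 blocks.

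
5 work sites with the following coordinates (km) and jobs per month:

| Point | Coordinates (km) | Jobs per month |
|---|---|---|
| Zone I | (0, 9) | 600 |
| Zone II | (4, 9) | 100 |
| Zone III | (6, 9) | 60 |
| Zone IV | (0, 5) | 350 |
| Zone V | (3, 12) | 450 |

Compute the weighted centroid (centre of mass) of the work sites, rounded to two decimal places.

(1.35, 8.97)

The minimiser of Σwᵢ‖p−pᵢ‖² is the weighted centroid p* = (Σwᵢpᵢ)/(Σwᵢ).
Σwᵢ = 1560.
Σwᵢxᵢ = 600·0 + 100·4 + 60·6 + 350·0 + 450·3 = 2110.
Σwᵢyᵢ = 600·9 + 100·9 + 60·9 + 350·5 + 450·12 = 13990.
x* = 2110/1560 = 1.35, y* = 13990/1560 = 8.97.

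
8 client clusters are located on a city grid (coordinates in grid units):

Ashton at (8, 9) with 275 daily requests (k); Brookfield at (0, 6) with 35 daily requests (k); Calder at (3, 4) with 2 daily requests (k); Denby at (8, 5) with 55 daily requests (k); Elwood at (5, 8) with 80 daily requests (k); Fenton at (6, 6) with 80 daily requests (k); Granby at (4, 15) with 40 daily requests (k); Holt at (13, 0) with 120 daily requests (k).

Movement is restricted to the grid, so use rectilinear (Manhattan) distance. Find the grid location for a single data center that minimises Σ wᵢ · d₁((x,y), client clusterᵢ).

(8, 8)

Manhattan distance separates: Σwᵢ(|x−xᵢ|+|y−yᵢ|) = Σwᵢ|x−xᵢ| + Σwᵢ|y−yᵢ|, so x and y are optimised independently as 1-D weighted medians.
Total weight W = 687; half = 343.5.
x-coordinate, sorted with cumulative weight:
  x=0 (Brookfield, w=35) cum 35
  x=3 (Calder, w=2) cum 37
  x=4 (Granby, w=40) cum 77
  x=5 (Elwood, w=80) cum 157
  x=6 (Fenton, w=80) cum 237
  x=8 (Ashton, w=275) cum 512  ← median
  x=8 (Denby, w=55) cum 567
  x=13 (Holt, w=120) cum 687
⇒ x* = 8
y-coordinate, sorted with cumulative weight:
  y=0 (Holt, w=120) cum 120
  y=4 (Calder, w=2) cum 122
  y=5 (Denby, w=55) cum 177
  y=6 (Brookfield, w=35) cum 212
  y=6 (Fenton, w=80) cum 292
  y=8 (Elwood, w=80) cum 372  ← median
  y=9 (Ashton, w=275) cum 647
  y=15 (Granby, w=40) cum 687
⇒ y* = 8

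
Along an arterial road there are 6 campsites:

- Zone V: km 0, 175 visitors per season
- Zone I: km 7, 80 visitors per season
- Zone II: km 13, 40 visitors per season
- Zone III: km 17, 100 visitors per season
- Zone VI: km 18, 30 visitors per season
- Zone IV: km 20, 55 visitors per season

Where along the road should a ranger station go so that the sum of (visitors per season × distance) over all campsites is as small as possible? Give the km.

x = 7

For a sum of weighted absolute distances on a line, the optimum is the weighted median (not the mean). Total weight W = 480; half-weight = 240.
Sort by position and accumulate weight:
  km 0 (Zone V, w=175) → cum 175
  km 7 (Zone I, w=80) → cum 255  ≥ 240 → median here
  km 13 (Zone II, w=40) → cum 295
  km 17 (Zone III, w=100) → cum 395
  km 18 (Zone VI, w=30) → cum 425
  km 20 (Zone IV, w=55) → cum 480
Optimal location: km 7.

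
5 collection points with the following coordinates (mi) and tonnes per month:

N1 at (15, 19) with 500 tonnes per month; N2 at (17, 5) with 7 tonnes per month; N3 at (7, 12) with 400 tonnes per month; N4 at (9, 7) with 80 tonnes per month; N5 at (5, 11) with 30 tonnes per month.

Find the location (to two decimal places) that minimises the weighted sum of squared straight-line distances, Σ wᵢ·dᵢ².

The minimiser of Σwᵢ‖p−pᵢ‖² is the weighted centroid p* = (Σwᵢpᵢ)/(Σwᵢ).
Σwᵢ = 1017.
Σwᵢxᵢ = 500·15 + 7·17 + 400·7 + 80·9 + 30·5 = 11289.
Σwᵢyᵢ = 500·19 + 7·5 + 400·12 + 80·7 + 30·11 = 15225.
x* = 11289/1017 = 11.10, y* = 15225/1017 = 14.97.

(11.10, 14.97)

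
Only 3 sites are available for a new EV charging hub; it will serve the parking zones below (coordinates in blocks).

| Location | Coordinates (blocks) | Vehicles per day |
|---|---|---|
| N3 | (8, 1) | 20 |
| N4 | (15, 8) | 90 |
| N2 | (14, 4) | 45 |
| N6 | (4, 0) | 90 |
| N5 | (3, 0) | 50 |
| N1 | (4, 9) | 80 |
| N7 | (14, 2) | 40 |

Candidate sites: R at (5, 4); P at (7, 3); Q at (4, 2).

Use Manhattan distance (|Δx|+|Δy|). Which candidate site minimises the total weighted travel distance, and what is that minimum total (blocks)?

R, total 3455 blocks

Total weighted distance at each candidate:
  R (5, 4): total = 3455
  P (7, 3): total = 3520
  Q (4, 2): total = 3460
Minimum is at R with total 3455 blocks.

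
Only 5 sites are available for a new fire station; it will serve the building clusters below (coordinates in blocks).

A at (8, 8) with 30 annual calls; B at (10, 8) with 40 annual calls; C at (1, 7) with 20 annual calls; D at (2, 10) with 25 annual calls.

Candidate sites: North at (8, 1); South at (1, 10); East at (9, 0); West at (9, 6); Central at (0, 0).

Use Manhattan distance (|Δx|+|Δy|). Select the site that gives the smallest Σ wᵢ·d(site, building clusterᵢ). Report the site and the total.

Total weighted distance at each candidate:
  North (8, 1): total = 1205
  South (1, 10): total = 795
  East (9, 0): total = 1355
  West (9, 6): total = 665
  Central (0, 0): total = 1660
Minimum is at West with total 665 blocks.

West, total 665 blocks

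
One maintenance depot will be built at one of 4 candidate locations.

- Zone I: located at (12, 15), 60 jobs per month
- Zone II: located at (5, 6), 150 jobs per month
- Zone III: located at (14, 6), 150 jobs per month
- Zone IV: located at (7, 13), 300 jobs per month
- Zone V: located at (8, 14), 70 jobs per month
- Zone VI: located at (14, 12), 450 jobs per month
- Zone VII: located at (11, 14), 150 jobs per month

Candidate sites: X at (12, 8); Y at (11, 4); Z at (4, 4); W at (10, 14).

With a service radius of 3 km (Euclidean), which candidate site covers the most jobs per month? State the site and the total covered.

Coverage radius r = 3 km; a point is covered iff (Δx)²+(Δy)² ≤ 3² = 9.
  X (12, 8): covers {Zone III} → 150
  Y (11, 4): covers {none} → 0
  Z (4, 4): covers {Zone II} → 150
  W (10, 14): covers {Zone I, Zone V, Zone VII} → 280
Maximum coverage at W: 280 jobs per month.

W, covering 280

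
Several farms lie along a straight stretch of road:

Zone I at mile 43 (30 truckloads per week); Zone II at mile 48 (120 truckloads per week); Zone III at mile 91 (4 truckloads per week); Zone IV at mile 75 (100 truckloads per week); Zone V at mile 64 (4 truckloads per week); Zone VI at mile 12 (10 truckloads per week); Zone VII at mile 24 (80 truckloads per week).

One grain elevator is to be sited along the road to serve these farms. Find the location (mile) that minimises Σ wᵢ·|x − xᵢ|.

For a sum of weighted absolute distances on a line, the optimum is the weighted median (not the mean). Total weight W = 348; half-weight = 174.
Sort by position and accumulate weight:
  mile 12 (Zone VI, w=10) → cum 10
  mile 24 (Zone VII, w=80) → cum 90
  mile 43 (Zone I, w=30) → cum 120
  mile 48 (Zone II, w=120) → cum 240  ≥ 174 → median here
  mile 64 (Zone V, w=4) → cum 244
  mile 75 (Zone IV, w=100) → cum 344
  mile 91 (Zone III, w=4) → cum 348
Optimal location: mile 48.

x = 48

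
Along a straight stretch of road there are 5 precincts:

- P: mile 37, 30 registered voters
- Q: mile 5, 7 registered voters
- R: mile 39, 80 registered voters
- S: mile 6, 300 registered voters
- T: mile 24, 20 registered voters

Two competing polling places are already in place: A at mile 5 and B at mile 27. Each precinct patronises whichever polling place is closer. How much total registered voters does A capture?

307

The indifferent point is the midpoint (5+27)/2 = 16; precincts left of it (closer to A at 5) go to A, those right go to B.
  Q at 5 (w=7) → A
  S at 6 (w=300) → A
  T at 24 (w=20) → B
  P at 37 (w=30) → B
  R at 39 (w=80) → B
A captures 307; B captures 130.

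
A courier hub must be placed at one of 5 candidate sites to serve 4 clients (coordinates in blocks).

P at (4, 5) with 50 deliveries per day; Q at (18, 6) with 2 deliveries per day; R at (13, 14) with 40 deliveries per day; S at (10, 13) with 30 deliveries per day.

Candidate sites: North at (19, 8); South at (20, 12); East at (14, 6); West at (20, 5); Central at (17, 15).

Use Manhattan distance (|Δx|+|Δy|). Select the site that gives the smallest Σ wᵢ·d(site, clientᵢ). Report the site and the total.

East, total 1248 blocks

Total weighted distance at each candidate:
  North (19, 8): total = 1806
  South (20, 12): total = 1856
  East (14, 6): total = 1248
  West (20, 5): total = 1986
  Central (17, 15): total = 1640
Minimum is at East with total 1248 blocks.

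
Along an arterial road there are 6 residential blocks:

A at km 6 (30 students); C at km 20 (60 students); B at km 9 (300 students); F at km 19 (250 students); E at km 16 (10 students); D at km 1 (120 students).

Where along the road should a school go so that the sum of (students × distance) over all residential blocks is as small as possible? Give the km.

x = 9

For a sum of weighted absolute distances on a line, the optimum is the weighted median (not the mean). Total weight W = 770; half-weight = 385.
Sort by position and accumulate weight:
  km 1 (D, w=120) → cum 120
  km 6 (A, w=30) → cum 150
  km 9 (B, w=300) → cum 450  ≥ 385 → median here
  km 16 (E, w=10) → cum 460
  km 19 (F, w=250) → cum 710
  km 20 (C, w=60) → cum 770
Optimal location: km 9.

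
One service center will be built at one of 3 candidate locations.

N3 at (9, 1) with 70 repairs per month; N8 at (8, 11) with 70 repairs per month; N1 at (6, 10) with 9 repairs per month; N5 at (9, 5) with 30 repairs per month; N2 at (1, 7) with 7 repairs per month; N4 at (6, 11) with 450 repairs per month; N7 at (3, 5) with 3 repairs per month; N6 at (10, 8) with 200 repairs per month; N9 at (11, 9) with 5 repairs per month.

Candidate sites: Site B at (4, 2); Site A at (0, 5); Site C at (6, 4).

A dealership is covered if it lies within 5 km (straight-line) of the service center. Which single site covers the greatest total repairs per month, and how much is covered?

Site C, covering 103

Coverage radius r = 5 km; a point is covered iff (Δx)²+(Δy)² ≤ 5² = 25.
  Site B (4, 2): covers {N7} → 3
  Site A (0, 5): covers {N2, N7} → 10
  Site C (6, 4): covers {N3, N5, N7} → 103
Maximum coverage at Site C: 103 repairs per month.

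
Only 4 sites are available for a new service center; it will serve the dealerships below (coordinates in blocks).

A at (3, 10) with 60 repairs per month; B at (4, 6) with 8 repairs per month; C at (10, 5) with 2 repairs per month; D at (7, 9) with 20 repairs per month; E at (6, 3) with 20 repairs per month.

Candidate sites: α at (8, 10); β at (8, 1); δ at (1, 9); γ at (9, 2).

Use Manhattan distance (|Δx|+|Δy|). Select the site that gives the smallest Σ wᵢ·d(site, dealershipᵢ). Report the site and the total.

Total weighted distance at each candidate:
  α (8, 10): total = 598
  β (8, 1): total = 1184
  δ (1, 9): total = 594
  γ (9, 2): total = 1180
Minimum is at δ with total 594 blocks.

δ, total 594 blocks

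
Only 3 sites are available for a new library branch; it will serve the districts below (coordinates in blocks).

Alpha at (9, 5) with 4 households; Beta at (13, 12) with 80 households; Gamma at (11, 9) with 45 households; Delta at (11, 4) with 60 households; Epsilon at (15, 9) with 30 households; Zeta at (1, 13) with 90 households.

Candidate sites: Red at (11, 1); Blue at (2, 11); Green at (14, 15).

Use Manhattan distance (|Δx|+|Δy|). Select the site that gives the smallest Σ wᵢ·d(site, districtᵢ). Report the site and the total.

Total weighted distance at each candidate:
  Red (11, 1): total = 3944
  Blue (2, 11): total = 3187
  Green (14, 15): total = 3185
Minimum is at Green with total 3185 blocks.

Green, total 3185 blocks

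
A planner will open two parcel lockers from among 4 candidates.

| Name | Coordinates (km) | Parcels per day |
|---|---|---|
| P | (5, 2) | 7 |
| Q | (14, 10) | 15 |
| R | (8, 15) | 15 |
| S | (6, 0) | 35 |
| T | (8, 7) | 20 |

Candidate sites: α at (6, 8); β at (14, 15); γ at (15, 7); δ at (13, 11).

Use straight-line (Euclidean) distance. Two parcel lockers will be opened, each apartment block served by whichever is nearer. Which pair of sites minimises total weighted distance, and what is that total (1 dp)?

Evaluate every pair (each demand assigned to the nearer of the two):
  {α, δ}: total = 484.6
  {α, γ}: total = 523.9
  {α, β}: total = 532.3
  {γ, δ}: total = 722.6
  {β, γ}: total = 754.8
  {β, δ}: total = 779.9
Best pair: {α, δ} with total 484.6.

{α, δ}, total 484.6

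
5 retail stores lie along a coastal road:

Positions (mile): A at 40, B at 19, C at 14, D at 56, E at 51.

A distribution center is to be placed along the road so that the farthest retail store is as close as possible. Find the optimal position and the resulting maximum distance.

The 1-center on a line is the midpoint of the two extreme points: leftmost at 14, rightmost at 56.
Optimal location = (14 + 56)/2 = 35; maximum distance = (56 − 14)/2 = 21.

location 35, max distance 21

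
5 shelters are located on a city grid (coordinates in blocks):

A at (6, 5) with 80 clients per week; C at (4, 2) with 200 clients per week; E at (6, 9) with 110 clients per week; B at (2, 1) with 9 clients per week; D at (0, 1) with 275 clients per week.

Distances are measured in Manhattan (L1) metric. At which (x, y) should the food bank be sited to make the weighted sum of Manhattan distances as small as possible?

(4, 2)

Manhattan distance separates: Σwᵢ(|x−xᵢ|+|y−yᵢ|) = Σwᵢ|x−xᵢ| + Σwᵢ|y−yᵢ|, so x and y are optimised independently as 1-D weighted medians.
Total weight W = 674; half = 337.
x-coordinate, sorted with cumulative weight:
  x=0 (D, w=275) cum 275
  x=2 (B, w=9) cum 284
  x=4 (C, w=200) cum 484  ← median
  x=6 (A, w=80) cum 564
  x=6 (E, w=110) cum 674
⇒ x* = 4
y-coordinate, sorted with cumulative weight:
  y=1 (B, w=9) cum 9
  y=1 (D, w=275) cum 284
  y=2 (C, w=200) cum 484  ← median
  y=5 (A, w=80) cum 564
  y=9 (E, w=110) cum 674
⇒ y* = 2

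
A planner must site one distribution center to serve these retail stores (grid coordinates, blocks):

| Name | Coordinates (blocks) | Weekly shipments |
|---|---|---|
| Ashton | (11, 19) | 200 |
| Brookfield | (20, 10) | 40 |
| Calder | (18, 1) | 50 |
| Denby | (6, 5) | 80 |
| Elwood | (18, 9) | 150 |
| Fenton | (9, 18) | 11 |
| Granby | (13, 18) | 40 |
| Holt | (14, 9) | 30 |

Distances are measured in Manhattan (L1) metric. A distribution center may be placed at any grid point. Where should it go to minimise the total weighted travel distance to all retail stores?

Manhattan distance separates: Σwᵢ(|x−xᵢ|+|y−yᵢ|) = Σwᵢ|x−xᵢ| + Σwᵢ|y−yᵢ|, so x and y are optimised independently as 1-D weighted medians.
Total weight W = 601; half = 300.5.
x-coordinate, sorted with cumulative weight:
  x=6 (Denby, w=80) cum 80
  x=9 (Fenton, w=11) cum 91
  x=11 (Ashton, w=200) cum 291
  x=13 (Granby, w=40) cum 331  ← median
  x=14 (Holt, w=30) cum 361
  x=18 (Calder, w=50) cum 411
  x=18 (Elwood, w=150) cum 561
  x=20 (Brookfield, w=40) cum 601
⇒ x* = 13
y-coordinate, sorted with cumulative weight:
  y=1 (Calder, w=50) cum 50
  y=5 (Denby, w=80) cum 130
  y=9 (Elwood, w=150) cum 280
  y=9 (Holt, w=30) cum 310  ← median
  y=10 (Brookfield, w=40) cum 350
  y=18 (Fenton, w=11) cum 361
  y=18 (Granby, w=40) cum 401
  y=19 (Ashton, w=200) cum 601
⇒ y* = 9

(13, 9)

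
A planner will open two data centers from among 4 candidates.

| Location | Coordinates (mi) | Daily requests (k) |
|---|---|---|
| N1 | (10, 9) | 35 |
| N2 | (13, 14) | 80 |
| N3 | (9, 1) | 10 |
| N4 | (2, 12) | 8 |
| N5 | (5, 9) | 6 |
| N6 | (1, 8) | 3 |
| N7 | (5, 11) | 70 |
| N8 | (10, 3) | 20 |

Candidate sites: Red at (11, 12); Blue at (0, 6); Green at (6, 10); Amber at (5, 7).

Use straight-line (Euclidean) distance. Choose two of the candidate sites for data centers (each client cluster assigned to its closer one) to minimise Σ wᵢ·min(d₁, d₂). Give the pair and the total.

Evaluate every pair (each demand assigned to the nearer of the two):
  {Red, Green}: total = 752.5
  {Red, Amber}: total = 888.1
  {Red, Blue}: total = 1139.1
  {Green, Amber}: total = 1145.1
  {Blue, Green}: total = 1195.4
  {Blue, Amber}: total = 1584.4
Best pair: {Red, Green} with total 752.5.

{Red, Green}, total 752.5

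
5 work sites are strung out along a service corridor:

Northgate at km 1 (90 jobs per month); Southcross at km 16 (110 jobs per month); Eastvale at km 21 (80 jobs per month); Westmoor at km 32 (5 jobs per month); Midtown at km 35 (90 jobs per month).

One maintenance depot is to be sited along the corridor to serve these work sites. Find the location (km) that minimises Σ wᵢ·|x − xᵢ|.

x = 16

For a sum of weighted absolute distances on a line, the optimum is the weighted median (not the mean). Total weight W = 375; half-weight = 187.5.
Sort by position and accumulate weight:
  km 1 (Northgate, w=90) → cum 90
  km 16 (Southcross, w=110) → cum 200  ≥ 187.5 → median here
  km 21 (Eastvale, w=80) → cum 280
  km 32 (Westmoor, w=5) → cum 285
  km 35 (Midtown, w=90) → cum 375
Optimal location: km 16.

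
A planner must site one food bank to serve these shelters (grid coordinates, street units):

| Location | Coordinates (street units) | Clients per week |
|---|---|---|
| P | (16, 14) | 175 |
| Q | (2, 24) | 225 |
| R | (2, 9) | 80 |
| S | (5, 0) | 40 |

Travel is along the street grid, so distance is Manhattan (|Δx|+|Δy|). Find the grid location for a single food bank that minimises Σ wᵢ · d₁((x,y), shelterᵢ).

Manhattan distance separates: Σwᵢ(|x−xᵢ|+|y−yᵢ|) = Σwᵢ|x−xᵢ| + Σwᵢ|y−yᵢ|, so x and y are optimised independently as 1-D weighted medians.
Total weight W = 520; half = 260.
x-coordinate, sorted with cumulative weight:
  x=2 (Q, w=225) cum 225
  x=2 (R, w=80) cum 305  ← median
  x=5 (S, w=40) cum 345
  x=16 (P, w=175) cum 520
⇒ x* = 2
y-coordinate, sorted with cumulative weight:
  y=0 (S, w=40) cum 40
  y=9 (R, w=80) cum 120
  y=14 (P, w=175) cum 295  ← median
  y=24 (Q, w=225) cum 520
⇒ y* = 14

(2, 14)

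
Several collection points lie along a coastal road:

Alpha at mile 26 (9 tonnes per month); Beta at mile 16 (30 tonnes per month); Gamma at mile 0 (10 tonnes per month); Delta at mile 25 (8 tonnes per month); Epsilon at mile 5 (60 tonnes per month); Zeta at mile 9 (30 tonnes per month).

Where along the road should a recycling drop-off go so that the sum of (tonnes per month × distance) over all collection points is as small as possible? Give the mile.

x = 9

For a sum of weighted absolute distances on a line, the optimum is the weighted median (not the mean). Total weight W = 147; half-weight = 73.5.
Sort by position and accumulate weight:
  mile 0 (Gamma, w=10) → cum 10
  mile 5 (Epsilon, w=60) → cum 70
  mile 9 (Zeta, w=30) → cum 100  ≥ 73.5 → median here
  mile 16 (Beta, w=30) → cum 130
  mile 25 (Delta, w=8) → cum 138
  mile 26 (Alpha, w=9) → cum 147
Optimal location: mile 9.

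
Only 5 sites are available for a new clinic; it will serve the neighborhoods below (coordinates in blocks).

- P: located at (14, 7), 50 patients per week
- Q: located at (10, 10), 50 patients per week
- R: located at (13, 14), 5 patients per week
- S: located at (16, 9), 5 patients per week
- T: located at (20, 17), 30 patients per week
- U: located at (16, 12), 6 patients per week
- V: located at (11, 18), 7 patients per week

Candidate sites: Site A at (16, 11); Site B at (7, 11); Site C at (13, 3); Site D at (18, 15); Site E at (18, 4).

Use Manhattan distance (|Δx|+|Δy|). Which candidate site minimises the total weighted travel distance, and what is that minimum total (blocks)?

Site A, total 1080 blocks

Total weighted distance at each candidate:
  Site A (16, 11): total = 1080
  Site B (7, 11): total = 1557
  Site C (13, 3): total = 1671
  Site D (18, 15): total = 1540
  Site E (18, 4): total = 1817
Minimum is at Site A with total 1080 blocks.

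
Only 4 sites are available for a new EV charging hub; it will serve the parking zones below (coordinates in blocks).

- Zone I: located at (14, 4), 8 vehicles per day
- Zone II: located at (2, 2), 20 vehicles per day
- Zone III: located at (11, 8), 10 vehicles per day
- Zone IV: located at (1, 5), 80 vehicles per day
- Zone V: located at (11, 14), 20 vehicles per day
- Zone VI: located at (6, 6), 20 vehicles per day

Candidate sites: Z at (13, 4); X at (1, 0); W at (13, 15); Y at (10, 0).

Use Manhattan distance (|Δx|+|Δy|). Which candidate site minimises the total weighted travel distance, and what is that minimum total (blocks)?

Total weighted distance at each candidate:
  Z (13, 4): total = 1788
  X (1, 0): total = 1476
  W (13, 15): total = 2806
  Y (10, 0): total = 1974
Minimum is at X with total 1476 blocks.

X, total 1476 blocks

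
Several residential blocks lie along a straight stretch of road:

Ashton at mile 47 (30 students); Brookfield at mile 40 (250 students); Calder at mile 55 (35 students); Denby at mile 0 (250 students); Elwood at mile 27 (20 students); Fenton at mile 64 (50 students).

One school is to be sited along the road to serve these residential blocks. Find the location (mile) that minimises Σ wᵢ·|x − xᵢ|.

x = 40

For a sum of weighted absolute distances on a line, the optimum is the weighted median (not the mean). Total weight W = 635; half-weight = 317.5.
Sort by position and accumulate weight:
  mile 0 (Denby, w=250) → cum 250
  mile 27 (Elwood, w=20) → cum 270
  mile 40 (Brookfield, w=250) → cum 520  ≥ 317.5 → median here
  mile 47 (Ashton, w=30) → cum 550
  mile 55 (Calder, w=35) → cum 585
  mile 64 (Fenton, w=50) → cum 635
Optimal location: mile 40.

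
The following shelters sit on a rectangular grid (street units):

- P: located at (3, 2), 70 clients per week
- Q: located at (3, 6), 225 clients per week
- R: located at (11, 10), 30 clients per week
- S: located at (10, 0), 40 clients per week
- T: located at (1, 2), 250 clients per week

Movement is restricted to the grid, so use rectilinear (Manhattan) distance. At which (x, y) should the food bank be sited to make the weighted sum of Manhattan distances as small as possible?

(3, 2)

Manhattan distance separates: Σwᵢ(|x−xᵢ|+|y−yᵢ|) = Σwᵢ|x−xᵢ| + Σwᵢ|y−yᵢ|, so x and y are optimised independently as 1-D weighted medians.
Total weight W = 615; half = 307.5.
x-coordinate, sorted with cumulative weight:
  x=1 (T, w=250) cum 250
  x=3 (P, w=70) cum 320  ← median
  x=3 (Q, w=225) cum 545
  x=10 (S, w=40) cum 585
  x=11 (R, w=30) cum 615
⇒ x* = 3
y-coordinate, sorted with cumulative weight:
  y=0 (S, w=40) cum 40
  y=2 (P, w=70) cum 110
  y=2 (T, w=250) cum 360  ← median
  y=6 (Q, w=225) cum 585
  y=10 (R, w=30) cum 615
⇒ y* = 2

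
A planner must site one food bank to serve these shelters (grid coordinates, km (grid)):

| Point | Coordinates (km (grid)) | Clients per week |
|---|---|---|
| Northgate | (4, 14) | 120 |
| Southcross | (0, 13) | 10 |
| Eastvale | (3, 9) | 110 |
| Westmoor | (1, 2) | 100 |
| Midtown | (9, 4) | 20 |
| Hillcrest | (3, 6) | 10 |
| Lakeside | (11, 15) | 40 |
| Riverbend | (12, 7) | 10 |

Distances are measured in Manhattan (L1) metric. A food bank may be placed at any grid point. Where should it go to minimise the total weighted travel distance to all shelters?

(3, 9)

Manhattan distance separates: Σwᵢ(|x−xᵢ|+|y−yᵢ|) = Σwᵢ|x−xᵢ| + Σwᵢ|y−yᵢ|, so x and y are optimised independently as 1-D weighted medians.
Total weight W = 420; half = 210.
x-coordinate, sorted with cumulative weight:
  x=0 (Southcross, w=10) cum 10
  x=1 (Westmoor, w=100) cum 110
  x=3 (Eastvale, w=110) cum 220  ← median
  x=3 (Hillcrest, w=10) cum 230
  x=4 (Northgate, w=120) cum 350
  x=9 (Midtown, w=20) cum 370
  x=11 (Lakeside, w=40) cum 410
  x=12 (Riverbend, w=10) cum 420
⇒ x* = 3
y-coordinate, sorted with cumulative weight:
  y=2 (Westmoor, w=100) cum 100
  y=4 (Midtown, w=20) cum 120
  y=6 (Hillcrest, w=10) cum 130
  y=7 (Riverbend, w=10) cum 140
  y=9 (Eastvale, w=110) cum 250  ← median
  y=13 (Southcross, w=10) cum 260
  y=14 (Northgate, w=120) cum 380
  y=15 (Lakeside, w=40) cum 420
⇒ y* = 9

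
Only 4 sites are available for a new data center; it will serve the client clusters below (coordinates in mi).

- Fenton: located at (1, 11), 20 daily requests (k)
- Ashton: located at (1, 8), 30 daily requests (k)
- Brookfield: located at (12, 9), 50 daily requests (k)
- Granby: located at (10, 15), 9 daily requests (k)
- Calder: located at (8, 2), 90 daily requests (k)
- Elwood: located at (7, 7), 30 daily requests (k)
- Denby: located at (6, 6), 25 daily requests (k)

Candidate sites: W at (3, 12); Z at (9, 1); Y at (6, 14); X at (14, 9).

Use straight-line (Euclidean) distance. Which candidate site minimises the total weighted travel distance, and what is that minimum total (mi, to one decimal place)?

Z, total 1591.3 mi

Total weighted distance at each candidate:
  W (3, 12): total = 2087.8
  Z (9, 1): total = 1591.3
  Y (6, 14): total = 2285.6
  X (14, 9): total = 2080.9
Minimum is at Z with total 1591.3 mi.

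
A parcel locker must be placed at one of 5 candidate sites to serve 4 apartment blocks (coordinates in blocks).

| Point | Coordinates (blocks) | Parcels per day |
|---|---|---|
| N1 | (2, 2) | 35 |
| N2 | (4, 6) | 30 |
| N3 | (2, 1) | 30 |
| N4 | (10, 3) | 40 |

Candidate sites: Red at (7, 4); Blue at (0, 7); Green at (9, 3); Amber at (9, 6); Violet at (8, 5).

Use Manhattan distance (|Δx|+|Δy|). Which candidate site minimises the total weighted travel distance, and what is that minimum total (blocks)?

Total weighted distance at each candidate:
  Red (7, 4): total = 795
  Blue (0, 7): total = 1195
  Green (9, 3): total = 830
  Amber (9, 6): total = 1055
  Violet (8, 5): total = 925
Minimum is at Red with total 795 blocks.

Red, total 795 blocks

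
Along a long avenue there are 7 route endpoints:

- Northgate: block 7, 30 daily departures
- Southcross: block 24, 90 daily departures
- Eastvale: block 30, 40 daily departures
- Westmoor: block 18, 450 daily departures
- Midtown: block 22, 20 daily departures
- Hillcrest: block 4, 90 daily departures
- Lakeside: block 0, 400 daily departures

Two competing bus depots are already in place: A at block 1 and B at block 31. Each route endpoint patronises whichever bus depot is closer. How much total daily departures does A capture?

The indifferent point is the midpoint (1+31)/2 = 16; route endpoints left of it (closer to A at 1) go to A, those right go to B.
  Lakeside at 0 (w=400) → A
  Hillcrest at 4 (w=90) → A
  Northgate at 7 (w=30) → A
  Westmoor at 18 (w=450) → B
  Midtown at 22 (w=20) → B
  Southcross at 24 (w=90) → B
  Eastvale at 30 (w=40) → B
A captures 520; B captures 600.

520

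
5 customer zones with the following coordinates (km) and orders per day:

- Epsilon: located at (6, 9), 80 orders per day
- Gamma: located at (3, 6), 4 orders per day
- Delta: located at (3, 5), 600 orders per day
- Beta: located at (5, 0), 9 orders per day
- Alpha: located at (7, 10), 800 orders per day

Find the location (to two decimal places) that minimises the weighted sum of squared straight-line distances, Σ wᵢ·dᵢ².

The minimiser of Σwᵢ‖p−pᵢ‖² is the weighted centroid p* = (Σwᵢpᵢ)/(Σwᵢ).
Σwᵢ = 1493.
Σwᵢxᵢ = 80·6 + 4·3 + 600·3 + 9·5 + 800·7 = 7937.
Σwᵢyᵢ = 80·9 + 4·6 + 600·5 + 9·0 + 800·10 = 11744.
x* = 7937/1493 = 5.32, y* = 11744/1493 = 7.87.

(5.32, 7.87)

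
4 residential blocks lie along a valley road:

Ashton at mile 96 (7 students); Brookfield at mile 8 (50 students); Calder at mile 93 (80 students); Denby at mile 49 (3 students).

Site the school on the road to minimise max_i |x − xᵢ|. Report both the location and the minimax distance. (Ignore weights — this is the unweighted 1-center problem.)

The 1-center on a line is the midpoint of the two extreme points: leftmost at 8, rightmost at 96.
Optimal location = (8 + 96)/2 = 52; maximum distance = (96 − 8)/2 = 44.

location 52, max distance 44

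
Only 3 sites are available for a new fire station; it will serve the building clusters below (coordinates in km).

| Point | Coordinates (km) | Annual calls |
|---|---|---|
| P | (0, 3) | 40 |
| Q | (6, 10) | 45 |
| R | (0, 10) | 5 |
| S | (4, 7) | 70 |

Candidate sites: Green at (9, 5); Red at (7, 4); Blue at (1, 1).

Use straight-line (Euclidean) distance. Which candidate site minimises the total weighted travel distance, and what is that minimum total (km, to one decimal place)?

Total weighted distance at each candidate:
  Green (9, 5): total = 1059.6
  Red (7, 4): total = 899.6
  Blue (1, 1): total = 1067.6
Minimum is at Red with total 899.6 km.

Red, total 899.6 km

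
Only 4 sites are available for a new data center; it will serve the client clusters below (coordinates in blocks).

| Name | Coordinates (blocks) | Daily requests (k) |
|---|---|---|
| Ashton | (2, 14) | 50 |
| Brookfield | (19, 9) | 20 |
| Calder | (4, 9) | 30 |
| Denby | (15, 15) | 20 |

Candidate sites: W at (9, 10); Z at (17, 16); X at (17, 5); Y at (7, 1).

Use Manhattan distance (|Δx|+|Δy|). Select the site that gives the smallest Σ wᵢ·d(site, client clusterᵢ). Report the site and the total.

W, total 1170 blocks

Total weighted distance at each candidate:
  W (9, 10): total = 1170
  Z (17, 16): total = 1690
  X (17, 5): total = 2070
  Y (7, 1): total = 2070
Minimum is at W with total 1170 blocks.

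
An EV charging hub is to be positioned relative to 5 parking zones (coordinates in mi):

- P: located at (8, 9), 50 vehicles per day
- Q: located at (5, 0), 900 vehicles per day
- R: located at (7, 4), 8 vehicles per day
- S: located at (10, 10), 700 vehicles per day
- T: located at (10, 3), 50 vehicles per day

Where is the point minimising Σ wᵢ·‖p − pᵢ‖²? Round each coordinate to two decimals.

(7.29, 4.47)

The minimiser of Σwᵢ‖p−pᵢ‖² is the weighted centroid p* = (Σwᵢpᵢ)/(Σwᵢ).
Σwᵢ = 1708.
Σwᵢxᵢ = 50·8 + 900·5 + 8·7 + 700·10 + 50·10 = 12456.
Σwᵢyᵢ = 50·9 + 900·0 + 8·4 + 700·10 + 50·3 = 7632.
x* = 12456/1708 = 7.29, y* = 7632/1708 = 4.47.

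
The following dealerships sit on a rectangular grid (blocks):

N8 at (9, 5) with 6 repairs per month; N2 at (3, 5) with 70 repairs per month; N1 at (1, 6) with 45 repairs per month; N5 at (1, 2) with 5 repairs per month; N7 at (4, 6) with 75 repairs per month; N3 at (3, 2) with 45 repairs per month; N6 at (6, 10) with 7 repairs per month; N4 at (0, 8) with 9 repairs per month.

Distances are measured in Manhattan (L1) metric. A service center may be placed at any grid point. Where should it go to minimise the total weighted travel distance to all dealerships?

Manhattan distance separates: Σwᵢ(|x−xᵢ|+|y−yᵢ|) = Σwᵢ|x−xᵢ| + Σwᵢ|y−yᵢ|, so x and y are optimised independently as 1-D weighted medians.
Total weight W = 262; half = 131.
x-coordinate, sorted with cumulative weight:
  x=0 (N4, w=9) cum 9
  x=1 (N1, w=45) cum 54
  x=1 (N5, w=5) cum 59
  x=3 (N2, w=70) cum 129
  x=3 (N3, w=45) cum 174  ← median
  x=4 (N7, w=75) cum 249
  x=6 (N6, w=7) cum 256
  x=9 (N8, w=6) cum 262
⇒ x* = 3
y-coordinate, sorted with cumulative weight:
  y=2 (N5, w=5) cum 5
  y=2 (N3, w=45) cum 50
  y=5 (N8, w=6) cum 56
  y=5 (N2, w=70) cum 126
  y=6 (N1, w=45) cum 171  ← median
  y=6 (N7, w=75) cum 246
  y=8 (N4, w=9) cum 255
  y=10 (N6, w=7) cum 262
⇒ y* = 6

(3, 6)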